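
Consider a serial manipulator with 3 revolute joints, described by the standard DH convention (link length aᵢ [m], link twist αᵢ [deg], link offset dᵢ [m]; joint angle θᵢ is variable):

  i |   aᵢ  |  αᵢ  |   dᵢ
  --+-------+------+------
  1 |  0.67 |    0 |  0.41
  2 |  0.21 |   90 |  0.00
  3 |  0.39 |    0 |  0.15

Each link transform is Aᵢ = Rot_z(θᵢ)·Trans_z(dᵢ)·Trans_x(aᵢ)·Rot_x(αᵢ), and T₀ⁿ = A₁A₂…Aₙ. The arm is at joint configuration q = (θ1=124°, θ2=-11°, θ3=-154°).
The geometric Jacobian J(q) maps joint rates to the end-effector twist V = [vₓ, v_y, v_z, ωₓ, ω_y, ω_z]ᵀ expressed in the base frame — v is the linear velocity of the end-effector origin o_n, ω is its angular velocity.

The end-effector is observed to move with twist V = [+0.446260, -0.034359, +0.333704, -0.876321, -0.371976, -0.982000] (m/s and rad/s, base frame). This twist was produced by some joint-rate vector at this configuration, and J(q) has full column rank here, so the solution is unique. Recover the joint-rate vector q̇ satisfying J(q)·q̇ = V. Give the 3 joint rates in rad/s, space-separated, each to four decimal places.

o_n = [-0.1817, 0.4847, 0.2390]
J₁: ẑ×o_n = [-0.4847, -0.1817, 0.0000], ω = ẑ
J2: z=[0.0000, 0.0000, 1.0000] o=[-0.3747, 0.5555, 0.4100] → [0.0707, 0.1930, -0.0000, 0.0000, 0.0000, 1.0000]
J3: z=[0.9205, 0.3907, 0.0000] o=[-0.4567, 0.7488, 0.4100] → [-0.0668, 0.1574, -0.3505, 0.9205, 0.3907, 0.0000]
q̇ = J⁺·V = [-0.8140, -0.1680, -0.9520]

-0.8140 -0.1680 -0.9520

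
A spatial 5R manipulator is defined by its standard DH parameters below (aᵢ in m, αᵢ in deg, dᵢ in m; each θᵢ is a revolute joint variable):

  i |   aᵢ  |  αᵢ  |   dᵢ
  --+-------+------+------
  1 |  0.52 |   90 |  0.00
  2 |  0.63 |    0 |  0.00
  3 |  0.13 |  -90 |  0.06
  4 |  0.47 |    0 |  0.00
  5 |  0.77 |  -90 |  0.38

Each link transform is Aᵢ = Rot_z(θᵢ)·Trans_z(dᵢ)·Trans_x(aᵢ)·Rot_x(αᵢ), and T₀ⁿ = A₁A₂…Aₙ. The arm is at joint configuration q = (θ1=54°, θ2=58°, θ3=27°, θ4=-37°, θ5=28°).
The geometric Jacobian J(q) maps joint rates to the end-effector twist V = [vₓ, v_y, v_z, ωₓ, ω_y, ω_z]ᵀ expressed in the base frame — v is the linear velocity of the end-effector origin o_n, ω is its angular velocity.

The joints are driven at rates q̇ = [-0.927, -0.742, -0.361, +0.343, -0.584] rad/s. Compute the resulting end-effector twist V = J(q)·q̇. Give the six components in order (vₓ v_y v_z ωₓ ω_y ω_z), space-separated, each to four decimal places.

o_n = [0.7190, 0.2015, 1.8285]
J₁: ẑ×o_n = [-0.2015, 0.7190, 0.0000], ω = ẑ
J2: z=[0.8090, -0.5878, 0.0000] o=[0.3056, 0.4207, 0.0000] → [-1.0747, -1.4792, 0.0656, 0.8090, -0.5878, 0.0000]
J3: z=[0.8090, -0.5878, 0.0000] o=[0.5019, 0.6908, 0.5343] → [-0.7607, -1.0470, -0.2682, 0.8090, -0.5878, 0.0000]
J4: z=[-0.5855, -0.8059, 0.0872] o=[0.5571, 0.6647, 0.6638] → [-0.8983, 0.6961, 0.4018, -0.5855, -0.8059, 0.0872]
J5: z=[-0.5855, -0.8059, 0.0872] o=[0.8051, 0.5249, 1.0377] → [-0.6091, 0.4555, 0.1200, -0.5855, -0.8059, 0.0872]
V = J·q̇ = [1.3064, 0.7818, 0.1159, -0.7512, 0.8426, -0.9480]

1.3064 0.7818 0.1159 -0.7512 0.8426 -0.9480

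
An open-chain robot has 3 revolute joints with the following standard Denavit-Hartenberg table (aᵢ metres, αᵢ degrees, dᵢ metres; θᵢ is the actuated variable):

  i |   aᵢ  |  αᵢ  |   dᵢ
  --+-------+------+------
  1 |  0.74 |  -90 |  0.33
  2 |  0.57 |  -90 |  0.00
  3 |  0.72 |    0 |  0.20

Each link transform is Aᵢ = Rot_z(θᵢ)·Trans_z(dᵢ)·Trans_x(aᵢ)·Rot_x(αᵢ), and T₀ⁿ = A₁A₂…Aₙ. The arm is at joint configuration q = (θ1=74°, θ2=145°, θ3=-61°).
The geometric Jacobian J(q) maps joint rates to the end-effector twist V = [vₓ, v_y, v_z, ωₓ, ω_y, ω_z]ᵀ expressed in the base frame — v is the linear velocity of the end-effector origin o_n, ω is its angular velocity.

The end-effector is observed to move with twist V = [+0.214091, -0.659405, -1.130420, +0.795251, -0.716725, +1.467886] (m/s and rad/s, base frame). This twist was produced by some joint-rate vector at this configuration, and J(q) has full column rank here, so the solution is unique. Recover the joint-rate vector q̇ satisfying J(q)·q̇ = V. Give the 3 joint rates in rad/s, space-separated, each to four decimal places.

o_n = [-0.6405, 0.0510, -0.0333]
J₁: ẑ×o_n = [-0.0510, -0.6405, 0.0000], ω = ẑ
J2: z=[-0.9613, 0.2756, 0.0000] o=[0.2040, 0.7113, 0.3300] → [-0.1001, -0.3492, 0.8676, -0.9613, 0.2756, 0.0000]
J3: z=[-0.1581, -0.5514, 0.8192] o=[0.0753, 0.2625, 0.0031] → [0.1934, -0.5921, -0.3612, -0.1581, -0.5514, 0.8192]
q̇ = J⁺·V = [0.7970, -0.9620, 0.8190]

0.7970 -0.9620 0.8190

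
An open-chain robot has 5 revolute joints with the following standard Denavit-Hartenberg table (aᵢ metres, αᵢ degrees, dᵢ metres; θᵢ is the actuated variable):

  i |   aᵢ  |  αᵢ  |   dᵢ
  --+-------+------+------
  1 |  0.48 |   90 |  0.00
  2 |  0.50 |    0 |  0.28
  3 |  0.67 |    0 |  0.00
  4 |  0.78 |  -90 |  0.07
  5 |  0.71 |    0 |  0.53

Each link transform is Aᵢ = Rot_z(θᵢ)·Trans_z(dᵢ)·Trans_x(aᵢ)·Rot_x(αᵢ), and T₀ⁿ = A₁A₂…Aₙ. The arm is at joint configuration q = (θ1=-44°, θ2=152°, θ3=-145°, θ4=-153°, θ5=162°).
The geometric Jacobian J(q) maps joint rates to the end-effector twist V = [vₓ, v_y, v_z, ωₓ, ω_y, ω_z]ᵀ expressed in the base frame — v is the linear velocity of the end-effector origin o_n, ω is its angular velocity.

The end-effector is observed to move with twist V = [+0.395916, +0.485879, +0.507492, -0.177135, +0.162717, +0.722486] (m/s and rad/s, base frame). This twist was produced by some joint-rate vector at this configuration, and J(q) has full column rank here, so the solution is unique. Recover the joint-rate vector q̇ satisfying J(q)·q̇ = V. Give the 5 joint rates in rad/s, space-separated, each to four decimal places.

0.3660 -0.1500 0.8910 -0.7350 -0.4300

o_n = [0.5661, -0.7282, -0.1816]
J₁: ẑ×o_n = [0.7282, 0.5661, -0.0000], ω = ẑ
J2: z=[-0.6947, -0.7193, 0.0000] o=[0.3453, -0.3334, 0.0000] → [0.1306, -0.1261, 0.4331, -0.6947, -0.7193, 0.0000]
J3: z=[-0.6947, -0.7193, 0.0000] o=[-0.1668, -0.2282, 0.2347] → [0.2995, -0.2892, 0.8745, -0.6947, -0.7193, 0.0000]
J4: z=[-0.6947, -0.7193, 0.0000] o=[0.3116, -0.6901, 0.3164] → [0.3582, -0.3459, 0.2095, -0.6947, -0.7193, 0.0000]
J5: z=[0.4022, -0.3884, -0.8290] o=[-0.2022, -0.2913, -0.1198] → [-0.3382, -0.6121, 0.1227, 0.4022, -0.3884, -0.8290]
q̇ = J⁺·V = [0.3660, -0.1500, 0.8910, -0.7350, -0.4300]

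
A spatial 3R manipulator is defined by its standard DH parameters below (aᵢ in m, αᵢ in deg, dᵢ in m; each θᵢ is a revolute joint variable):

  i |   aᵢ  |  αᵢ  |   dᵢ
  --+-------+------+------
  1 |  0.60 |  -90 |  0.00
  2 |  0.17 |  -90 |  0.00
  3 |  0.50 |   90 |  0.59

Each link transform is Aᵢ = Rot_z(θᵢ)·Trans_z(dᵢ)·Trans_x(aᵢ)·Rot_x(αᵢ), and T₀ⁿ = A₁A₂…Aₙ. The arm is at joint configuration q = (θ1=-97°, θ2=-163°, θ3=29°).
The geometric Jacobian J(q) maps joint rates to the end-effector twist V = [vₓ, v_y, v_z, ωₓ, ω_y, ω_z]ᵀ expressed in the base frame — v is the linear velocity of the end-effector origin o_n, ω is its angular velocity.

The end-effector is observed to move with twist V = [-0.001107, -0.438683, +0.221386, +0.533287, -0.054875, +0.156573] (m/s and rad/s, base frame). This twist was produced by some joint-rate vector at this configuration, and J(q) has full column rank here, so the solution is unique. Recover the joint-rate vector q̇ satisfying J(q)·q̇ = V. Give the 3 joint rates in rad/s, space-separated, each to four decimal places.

0.1910 0.5360 -0.0360

o_n = [-0.2640, -0.1608, 0.7418]
J₁: ẑ×o_n = [0.1608, -0.2640, 0.0000], ω = ẑ
J2: z=[0.9925, -0.1219, 0.0000] o=[-0.0731, -0.5955, 0.0000] → [-0.0904, -0.7363, 0.4083, 0.9925, -0.1219, 0.0000]
J3: z=[-0.0356, -0.2902, 0.9563] o=[-0.0533, -0.4342, 0.0497] → [-0.4623, -0.1768, -0.0709, -0.0356, -0.2902, 0.9563]
q̇ = J⁺·V = [0.1910, 0.5360, -0.0360]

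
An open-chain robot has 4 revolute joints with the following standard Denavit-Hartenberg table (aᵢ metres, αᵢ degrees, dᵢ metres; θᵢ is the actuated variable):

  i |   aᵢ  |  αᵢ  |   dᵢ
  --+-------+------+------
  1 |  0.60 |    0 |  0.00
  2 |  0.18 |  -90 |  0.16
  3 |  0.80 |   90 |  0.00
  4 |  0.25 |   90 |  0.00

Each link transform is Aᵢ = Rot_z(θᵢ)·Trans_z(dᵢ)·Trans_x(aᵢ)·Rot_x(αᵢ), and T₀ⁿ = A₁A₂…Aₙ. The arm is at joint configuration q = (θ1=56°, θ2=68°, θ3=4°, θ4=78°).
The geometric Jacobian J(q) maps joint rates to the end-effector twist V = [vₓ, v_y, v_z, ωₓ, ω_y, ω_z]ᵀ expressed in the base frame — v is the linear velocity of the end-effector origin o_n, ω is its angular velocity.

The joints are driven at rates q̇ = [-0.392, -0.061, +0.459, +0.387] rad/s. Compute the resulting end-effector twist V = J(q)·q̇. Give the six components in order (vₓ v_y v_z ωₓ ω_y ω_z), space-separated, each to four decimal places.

0.5712 0.1091 -0.3835 -0.3956 -0.2343 -0.0669

o_n = [-0.4431, 1.2145, 0.1006]
J₁: ẑ×o_n = [-1.2145, -0.4431, 0.0000], ω = ẑ
J2: z=[0.0000, 0.0000, 1.0000] o=[0.3355, 0.4974, 0.0000] → [-0.7171, -0.7786, 0.0000, 0.0000, 0.0000, 1.0000]
J3: z=[-0.8290, -0.5592, 0.0000] o=[0.2349, 0.6466, 0.1600] → [0.0332, -0.0493, -0.8499, -0.8290, -0.5592, 0.0000]
J4: z=[-0.0390, 0.0578, 0.9976] o=[-0.2114, 1.3083, 0.1042] → [0.0933, -0.2313, 0.0171, -0.0390, 0.0578, 0.9976]
V = J·q̇ = [0.5712, 0.1091, -0.3835, -0.3956, -0.2343, -0.0669]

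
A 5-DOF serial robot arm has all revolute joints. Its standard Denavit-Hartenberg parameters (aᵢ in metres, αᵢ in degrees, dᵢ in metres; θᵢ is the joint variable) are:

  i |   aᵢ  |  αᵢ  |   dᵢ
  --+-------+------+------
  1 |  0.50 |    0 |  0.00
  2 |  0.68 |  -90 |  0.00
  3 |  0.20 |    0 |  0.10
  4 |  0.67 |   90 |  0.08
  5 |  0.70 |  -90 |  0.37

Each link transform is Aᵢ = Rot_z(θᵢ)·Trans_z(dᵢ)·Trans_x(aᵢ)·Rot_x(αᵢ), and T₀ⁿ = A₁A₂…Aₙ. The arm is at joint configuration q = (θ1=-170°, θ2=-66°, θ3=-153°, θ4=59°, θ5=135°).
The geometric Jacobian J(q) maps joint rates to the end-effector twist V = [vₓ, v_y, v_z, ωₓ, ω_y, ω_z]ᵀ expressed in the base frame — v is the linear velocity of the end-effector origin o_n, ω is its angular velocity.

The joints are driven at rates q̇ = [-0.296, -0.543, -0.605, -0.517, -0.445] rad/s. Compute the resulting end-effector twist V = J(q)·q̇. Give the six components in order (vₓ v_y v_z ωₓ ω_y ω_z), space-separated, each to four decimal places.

-0.3085 0.3519 -0.3159 0.6819 0.9954 -0.8080

o_n = [-1.1194, -0.3644, 0.2396]
J₁: ẑ×o_n = [0.3644, -1.1194, 0.0000], ω = ẑ
J2: z=[0.0000, 0.0000, 1.0000] o=[-0.4924, -0.0868, 0.0000] → [0.2775, -0.6270, 0.0000, 0.0000, 0.0000, 1.0000]
J3: z=[-0.8290, -0.5592, 0.0000] o=[-0.8727, 0.4769, 0.0000] → [-0.1340, 0.1986, 0.5595, -0.8290, -0.5592, 0.0000]
J4: z=[-0.8290, -0.5592, 0.0000] o=[-0.8559, 0.2733, 0.0908] → [-0.0832, 0.1234, 0.3813, -0.8290, -0.5592, 0.0000]
J5: z=[0.5578, -0.8270, -0.0698] o=[-0.8961, 0.1898, 0.7592] → [0.3910, 0.3054, -0.4938, 0.5578, -0.8270, -0.0698]
V = J·q̇ = [-0.3085, 0.3519, -0.3159, 0.6819, 0.9954, -0.8080]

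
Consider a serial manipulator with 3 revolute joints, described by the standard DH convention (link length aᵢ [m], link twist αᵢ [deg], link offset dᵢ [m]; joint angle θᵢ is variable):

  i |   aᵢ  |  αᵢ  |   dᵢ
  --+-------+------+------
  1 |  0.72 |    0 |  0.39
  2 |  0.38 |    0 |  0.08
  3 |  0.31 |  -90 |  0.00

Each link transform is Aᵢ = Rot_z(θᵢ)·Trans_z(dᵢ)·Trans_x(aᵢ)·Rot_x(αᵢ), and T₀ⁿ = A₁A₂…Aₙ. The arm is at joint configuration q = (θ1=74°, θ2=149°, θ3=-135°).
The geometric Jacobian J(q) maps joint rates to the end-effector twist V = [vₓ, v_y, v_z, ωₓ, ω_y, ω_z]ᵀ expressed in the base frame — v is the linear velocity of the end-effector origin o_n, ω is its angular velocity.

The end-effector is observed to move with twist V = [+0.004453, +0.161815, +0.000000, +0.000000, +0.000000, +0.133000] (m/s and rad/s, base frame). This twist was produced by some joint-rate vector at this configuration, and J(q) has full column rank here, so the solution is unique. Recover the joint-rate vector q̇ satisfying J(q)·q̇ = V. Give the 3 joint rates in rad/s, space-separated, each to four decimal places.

-0.3850 -0.4670 0.9850

o_n = [-0.0686, 0.7428, 0.4700]
J₁: ẑ×o_n = [-0.7428, -0.0686, 0.0000], ω = ẑ
J2: z=[0.0000, 0.0000, 1.0000] o=[0.1985, 0.6921, 0.3900] → [-0.0507, -0.2671, 0.0000, 0.0000, 0.0000, 1.0000]
J3: z=[0.0000, 0.0000, 1.0000] o=[-0.0795, 0.4329, 0.4700] → [-0.3098, 0.0108, 0.0000, 0.0000, 0.0000, 1.0000]
q̇ = J⁺·V = [-0.3850, -0.4670, 0.9850]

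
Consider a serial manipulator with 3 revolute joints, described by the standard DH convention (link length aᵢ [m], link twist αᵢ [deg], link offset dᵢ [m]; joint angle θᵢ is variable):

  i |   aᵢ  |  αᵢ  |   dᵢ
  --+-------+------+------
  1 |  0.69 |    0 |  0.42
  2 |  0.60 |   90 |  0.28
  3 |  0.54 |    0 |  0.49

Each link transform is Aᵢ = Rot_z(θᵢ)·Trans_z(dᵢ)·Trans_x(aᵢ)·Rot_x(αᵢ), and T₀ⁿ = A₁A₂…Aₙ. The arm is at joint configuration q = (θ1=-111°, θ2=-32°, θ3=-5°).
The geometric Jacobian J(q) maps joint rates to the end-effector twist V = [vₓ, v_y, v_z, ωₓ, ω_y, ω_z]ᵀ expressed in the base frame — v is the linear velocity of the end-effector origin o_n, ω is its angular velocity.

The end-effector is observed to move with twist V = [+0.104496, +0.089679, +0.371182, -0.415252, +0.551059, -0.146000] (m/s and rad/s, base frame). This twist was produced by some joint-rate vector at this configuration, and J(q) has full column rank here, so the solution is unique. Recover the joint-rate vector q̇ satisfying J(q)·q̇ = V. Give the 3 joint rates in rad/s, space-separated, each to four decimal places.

o_n = [-1.4510, -0.9377, 0.6529]
J₁: ẑ×o_n = [0.9377, -1.4510, 0.0000], ω = ẑ
J2: z=[0.0000, 0.0000, 1.0000] o=[-0.2473, -0.6442, 0.4200] → [0.2935, -1.2037, 0.0000, 0.0000, 0.0000, 1.0000]
J3: z=[-0.6018, 0.7986, 0.0000] o=[-0.7265, -1.0053, 0.7000] → [-0.0376, -0.0283, 0.5379, -0.6018, 0.7986, 0.0000]
q̇ = J⁺·V = [0.2690, -0.4150, 0.6900]

0.2690 -0.4150 0.6900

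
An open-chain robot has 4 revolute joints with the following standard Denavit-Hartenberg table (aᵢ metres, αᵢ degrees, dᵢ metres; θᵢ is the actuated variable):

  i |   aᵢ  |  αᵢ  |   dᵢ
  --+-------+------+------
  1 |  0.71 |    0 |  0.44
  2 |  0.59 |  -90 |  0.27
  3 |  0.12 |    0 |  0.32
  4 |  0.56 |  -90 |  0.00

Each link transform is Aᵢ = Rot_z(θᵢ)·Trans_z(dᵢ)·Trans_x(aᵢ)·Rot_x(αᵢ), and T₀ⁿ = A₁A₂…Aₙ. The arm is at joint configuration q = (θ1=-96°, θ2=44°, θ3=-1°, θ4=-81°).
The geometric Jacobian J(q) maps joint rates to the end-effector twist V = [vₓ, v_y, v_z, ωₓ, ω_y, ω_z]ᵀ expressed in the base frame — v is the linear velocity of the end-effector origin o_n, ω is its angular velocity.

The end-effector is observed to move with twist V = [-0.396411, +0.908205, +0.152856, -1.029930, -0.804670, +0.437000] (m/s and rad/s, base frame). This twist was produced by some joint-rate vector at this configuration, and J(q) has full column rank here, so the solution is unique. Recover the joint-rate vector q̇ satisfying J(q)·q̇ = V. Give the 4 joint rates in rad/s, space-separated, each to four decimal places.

o_n = [0.6630, -1.1300, 1.2666]
J₁: ẑ×o_n = [1.1300, 0.6630, -0.0000], ω = ẑ
J2: z=[0.0000, 0.0000, 1.0000] o=[-0.0742, -0.7061, 0.4400] → [0.4239, 0.7373, -0.0000, 0.0000, 0.0000, 1.0000]
J3: z=[0.7880, 0.6157, 0.0000] o=[0.2890, -1.1710, 0.7100] → [0.3427, -0.4386, -0.1979, 0.7880, 0.6157, 0.0000]
J4: z=[0.7880, 0.6157, 0.0000] o=[0.6151, -1.0686, 0.7121] → [0.3414, -0.4370, -0.0779, 0.7880, 0.6157, 0.0000]
q̇ = J⁺·V = [-0.1910, 0.6280, -0.4250, -0.8820]

-0.1910 0.6280 -0.4250 -0.8820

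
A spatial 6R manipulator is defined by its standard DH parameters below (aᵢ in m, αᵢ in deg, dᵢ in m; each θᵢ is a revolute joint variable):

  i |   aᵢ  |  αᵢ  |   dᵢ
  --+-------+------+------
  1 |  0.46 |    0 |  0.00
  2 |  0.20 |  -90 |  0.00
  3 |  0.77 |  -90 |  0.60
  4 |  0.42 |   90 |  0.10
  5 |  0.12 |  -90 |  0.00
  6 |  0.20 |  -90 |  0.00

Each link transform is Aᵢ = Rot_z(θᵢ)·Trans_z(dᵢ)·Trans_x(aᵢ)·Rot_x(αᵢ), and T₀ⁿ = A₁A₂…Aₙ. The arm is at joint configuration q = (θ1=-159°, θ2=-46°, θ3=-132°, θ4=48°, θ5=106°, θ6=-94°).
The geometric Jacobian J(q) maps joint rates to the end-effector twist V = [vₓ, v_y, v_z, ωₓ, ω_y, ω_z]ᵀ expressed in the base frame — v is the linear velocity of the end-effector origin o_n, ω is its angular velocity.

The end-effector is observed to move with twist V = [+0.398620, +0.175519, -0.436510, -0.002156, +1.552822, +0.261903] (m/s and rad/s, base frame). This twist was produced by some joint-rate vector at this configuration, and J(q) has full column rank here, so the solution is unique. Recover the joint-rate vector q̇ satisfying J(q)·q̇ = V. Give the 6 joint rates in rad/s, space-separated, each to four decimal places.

o_n = [-0.2185, -0.7521, 1.0118]
J₁: ẑ×o_n = [0.7521, -0.2185, 0.0000], ω = ẑ
J2: z=[0.0000, 0.0000, 1.0000] o=[-0.4294, -0.1648, 0.0000] → [0.5873, 0.2109, -0.0000, 0.0000, 0.0000, 1.0000]
J3: z=[-0.4226, -0.9063, 0.0000] o=[-0.6107, -0.0803, 0.0000] → [-0.9170, 0.4276, 0.6393, -0.4226, -0.9063, 0.0000]
J4: z=[-0.6735, 0.3141, 0.6691] o=[-0.3973, -0.8419, 0.5722] → [0.0780, 0.4157, -0.1166, -0.6735, 0.3141, 0.6691]
J5: z=[0.1679, -0.8166, 0.5523] o=[-0.1623, -0.6070, 0.8480] → [-0.0537, -0.0585, -0.0703, 0.1679, -0.8166, 0.5523]
J6: z=[-0.5063, -0.5521, -0.6624] o=[-0.2638, -0.5868, 0.9087] → [-0.1664, 0.0222, 0.1087, -0.5063, -0.5521, -0.6624]
q̇ = J⁺·V = [-0.3530, 0.0020, -0.4990, 0.7030, -0.5960, -0.7120]

-0.3530 0.0020 -0.4990 0.7030 -0.5960 -0.7120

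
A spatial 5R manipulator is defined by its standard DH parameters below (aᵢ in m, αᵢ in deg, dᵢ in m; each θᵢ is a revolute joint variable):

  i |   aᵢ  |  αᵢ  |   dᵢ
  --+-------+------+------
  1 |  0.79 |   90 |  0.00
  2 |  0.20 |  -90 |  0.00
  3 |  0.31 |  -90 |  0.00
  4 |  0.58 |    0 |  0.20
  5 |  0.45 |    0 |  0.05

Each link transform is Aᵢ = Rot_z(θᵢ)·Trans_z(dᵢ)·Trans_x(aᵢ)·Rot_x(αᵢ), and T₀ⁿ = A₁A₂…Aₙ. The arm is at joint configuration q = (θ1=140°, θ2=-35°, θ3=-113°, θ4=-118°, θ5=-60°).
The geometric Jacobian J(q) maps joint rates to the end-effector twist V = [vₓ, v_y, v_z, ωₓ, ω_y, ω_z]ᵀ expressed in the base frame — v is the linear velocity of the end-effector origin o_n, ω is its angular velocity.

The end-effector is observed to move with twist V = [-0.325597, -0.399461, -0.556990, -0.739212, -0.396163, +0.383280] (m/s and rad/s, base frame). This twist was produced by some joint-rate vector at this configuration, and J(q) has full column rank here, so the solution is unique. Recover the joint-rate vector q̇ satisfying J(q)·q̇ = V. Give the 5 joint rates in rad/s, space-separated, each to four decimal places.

0.2560 -0.8560 0.2830 -0.0080 0.2060

o_n = [-1.3890, 0.7979, 0.0933]
J₁: ẑ×o_n = [-0.7979, -1.3890, 0.0000], ω = ẑ
J2: z=[0.6428, 0.7660, 0.0000] o=[-0.6052, 0.5078, 0.0000] → [0.0715, -0.0600, 0.7870, 0.6428, 0.7660, 0.0000]
J3: z=[-0.4394, 0.3687, 0.8192] o=[-0.7307, 0.6131, -0.1147] → [-0.0747, -0.4479, 0.1615, -0.4394, 0.3687, 0.8192]
J4: z=[-0.3265, 0.7840, -0.5280] o=[-0.4712, 0.7679, -0.0452] → [0.1245, 0.5298, 0.7097, -0.3265, 0.7840, -0.5280]
J5: z=[-0.3265, 0.7840, -0.5280] o=[-0.9894, 0.9776, 0.2076] → [-0.1845, 0.1737, 0.3719, -0.3265, 0.7840, -0.5280]
q̇ = J⁺·V = [0.2560, -0.8560, 0.2830, -0.0080, 0.2060]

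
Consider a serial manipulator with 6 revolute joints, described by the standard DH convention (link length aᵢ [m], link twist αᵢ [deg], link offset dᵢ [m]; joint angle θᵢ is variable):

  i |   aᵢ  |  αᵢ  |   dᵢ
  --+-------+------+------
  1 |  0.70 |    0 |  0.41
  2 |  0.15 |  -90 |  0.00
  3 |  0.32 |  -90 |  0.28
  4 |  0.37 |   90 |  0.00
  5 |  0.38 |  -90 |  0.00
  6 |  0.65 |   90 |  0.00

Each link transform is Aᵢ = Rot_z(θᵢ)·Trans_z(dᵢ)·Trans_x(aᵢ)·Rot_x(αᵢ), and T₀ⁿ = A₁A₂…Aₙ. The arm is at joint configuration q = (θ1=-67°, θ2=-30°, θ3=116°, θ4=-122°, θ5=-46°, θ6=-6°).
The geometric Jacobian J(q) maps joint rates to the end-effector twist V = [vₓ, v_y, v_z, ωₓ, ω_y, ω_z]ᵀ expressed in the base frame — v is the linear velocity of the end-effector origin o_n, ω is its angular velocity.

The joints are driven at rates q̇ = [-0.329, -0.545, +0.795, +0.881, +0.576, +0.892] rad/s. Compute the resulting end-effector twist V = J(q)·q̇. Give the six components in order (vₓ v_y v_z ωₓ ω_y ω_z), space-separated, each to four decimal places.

o_n = [1.3115, -1.7291, 0.3663]
J₁: ẑ×o_n = [1.7291, 1.3115, -0.0000], ω = ẑ
J2: z=[0.0000, 0.0000, 1.0000] o=[0.2735, -0.6444, 0.4100] → [1.0848, 1.0380, -0.0000, 0.0000, 0.0000, 1.0000]
J3: z=[0.9925, -0.1219, 0.0000] o=[0.2552, -0.7932, 0.4100] → [0.0053, 0.0433, -0.8002, 0.9925, -0.1219, 0.0000]
J4: z=[0.1095, 0.8921, 0.4384] o=[0.5502, -0.6881, 0.1224] → [0.6740, 0.3070, -0.7931, 0.1095, 0.8921, 0.4384]
J5: z=[-0.5713, -0.3044, 0.7622] o=[0.8512, -0.8117, 0.2986] → [0.6787, 0.3895, 0.6642, -0.5713, -0.3044, 0.7622]
J6: z=[0.6612, 0.3795, 0.6471] o=[1.0360, -1.1437, 0.3045] → [0.4023, 0.1374, -0.4917, 0.6612, 0.3795, 0.6471]
V = J·q̇ = [0.1877, -0.3453, -1.3909, 1.1463, 0.8522, 0.5285]

0.1877 -0.3453 -1.3909 1.1463 0.8522 0.5285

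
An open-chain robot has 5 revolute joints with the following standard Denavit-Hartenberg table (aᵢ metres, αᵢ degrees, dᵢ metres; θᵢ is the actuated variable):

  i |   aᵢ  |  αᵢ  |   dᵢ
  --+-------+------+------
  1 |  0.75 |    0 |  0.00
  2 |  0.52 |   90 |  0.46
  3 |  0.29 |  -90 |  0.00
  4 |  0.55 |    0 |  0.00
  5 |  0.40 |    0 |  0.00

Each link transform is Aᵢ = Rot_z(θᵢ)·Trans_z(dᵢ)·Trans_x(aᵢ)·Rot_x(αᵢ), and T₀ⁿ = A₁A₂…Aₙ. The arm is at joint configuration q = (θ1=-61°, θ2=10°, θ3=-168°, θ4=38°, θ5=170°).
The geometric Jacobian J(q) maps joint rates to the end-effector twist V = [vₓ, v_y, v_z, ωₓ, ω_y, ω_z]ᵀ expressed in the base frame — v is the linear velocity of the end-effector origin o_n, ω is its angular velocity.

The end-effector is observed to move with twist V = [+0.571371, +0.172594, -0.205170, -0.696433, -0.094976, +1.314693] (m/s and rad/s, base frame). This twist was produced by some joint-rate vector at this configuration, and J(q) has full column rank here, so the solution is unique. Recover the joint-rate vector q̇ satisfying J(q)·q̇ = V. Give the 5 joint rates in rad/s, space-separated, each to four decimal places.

0.4620 -0.8620 0.6010 -0.7950 -0.9580

o_n = [0.5802, -0.6837, 0.3830]
J₁: ẑ×o_n = [0.6837, 0.5802, -0.0000], ω = ẑ
J2: z=[0.0000, 0.0000, 1.0000] o=[0.3636, -0.6560, 0.0000] → [0.0278, 0.2166, -0.0000, 0.0000, 0.0000, 1.0000]
J3: z=[-0.7771, -0.6293, 0.0000] o=[0.6909, -1.0601, 0.4600] → [0.0484, -0.0598, -0.3621, -0.7771, -0.6293, 0.0000]
J4: z=[0.1308, -0.1616, -0.9781] o=[0.5123, -0.8396, 0.3997] → [0.1552, -0.0642, 0.0314, 0.1308, -0.1616, -0.9781]
J5: z=[0.1308, -0.1616, -0.9781] o=[0.5087, -0.2971, 0.3096] → [-0.3901, -0.0795, -0.0390, 0.1308, -0.1616, -0.9781]
q̇ = J⁺·V = [0.4620, -0.8620, 0.6010, -0.7950, -0.9580]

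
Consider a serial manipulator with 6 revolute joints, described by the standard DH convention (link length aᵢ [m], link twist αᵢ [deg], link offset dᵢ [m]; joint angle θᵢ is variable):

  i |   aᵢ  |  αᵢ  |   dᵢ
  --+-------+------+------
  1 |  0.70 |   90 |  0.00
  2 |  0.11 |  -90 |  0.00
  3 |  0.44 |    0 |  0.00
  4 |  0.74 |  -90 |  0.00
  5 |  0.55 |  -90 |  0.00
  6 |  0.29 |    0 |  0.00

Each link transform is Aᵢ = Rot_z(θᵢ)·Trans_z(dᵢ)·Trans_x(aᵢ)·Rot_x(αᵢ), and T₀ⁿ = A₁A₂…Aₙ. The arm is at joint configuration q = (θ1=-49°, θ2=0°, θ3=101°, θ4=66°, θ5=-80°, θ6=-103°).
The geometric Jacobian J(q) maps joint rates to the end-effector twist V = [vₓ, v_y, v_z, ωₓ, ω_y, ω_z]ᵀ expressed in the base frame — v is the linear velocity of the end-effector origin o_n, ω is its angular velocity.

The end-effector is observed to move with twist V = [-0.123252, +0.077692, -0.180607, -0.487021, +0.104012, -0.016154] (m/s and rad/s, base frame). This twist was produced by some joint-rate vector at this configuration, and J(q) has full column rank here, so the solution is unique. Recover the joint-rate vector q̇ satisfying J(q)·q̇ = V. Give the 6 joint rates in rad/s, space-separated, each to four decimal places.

o_n = [0.1659, 0.3305, 0.4774]
J₁: ẑ×o_n = [-0.3305, 0.1659, 0.0000], ω = ẑ
J2: z=[-0.7547, -0.6561, 0.0000] o=[0.4592, -0.5283, 0.0000] → [-0.3132, 0.3603, -0.8406, -0.7547, -0.6561, 0.0000]
J3: z=[0.0000, 0.0000, 1.0000] o=[0.5314, -0.6113, 0.0000] → [-0.9418, -0.3655, 0.0000, 0.0000, 0.0000, 1.0000]
J4: z=[0.0000, 0.0000, 1.0000] o=[0.8023, -0.2646, 0.0000] → [-0.5950, -0.6364, 0.0000, 0.0000, 0.0000, 1.0000]
J5: z=[-0.8829, -0.4695, 0.0000] o=[0.4549, 0.3888, 0.0000] → [-0.2241, 0.4215, -0.0842, -0.8829, -0.4695, 0.0000]
J6: z=[-0.4623, 0.8695, -0.1736] o=[0.4101, 0.4731, 0.5416] → [-0.0806, 0.0127, 0.2783, -0.4623, 0.8695, -0.1736]
q̇ = J⁺·V = [0.0100, 0.3440, -0.1640, 0.2080, 0.0460, 0.4040]

0.0100 0.3440 -0.1640 0.2080 0.0460 0.4040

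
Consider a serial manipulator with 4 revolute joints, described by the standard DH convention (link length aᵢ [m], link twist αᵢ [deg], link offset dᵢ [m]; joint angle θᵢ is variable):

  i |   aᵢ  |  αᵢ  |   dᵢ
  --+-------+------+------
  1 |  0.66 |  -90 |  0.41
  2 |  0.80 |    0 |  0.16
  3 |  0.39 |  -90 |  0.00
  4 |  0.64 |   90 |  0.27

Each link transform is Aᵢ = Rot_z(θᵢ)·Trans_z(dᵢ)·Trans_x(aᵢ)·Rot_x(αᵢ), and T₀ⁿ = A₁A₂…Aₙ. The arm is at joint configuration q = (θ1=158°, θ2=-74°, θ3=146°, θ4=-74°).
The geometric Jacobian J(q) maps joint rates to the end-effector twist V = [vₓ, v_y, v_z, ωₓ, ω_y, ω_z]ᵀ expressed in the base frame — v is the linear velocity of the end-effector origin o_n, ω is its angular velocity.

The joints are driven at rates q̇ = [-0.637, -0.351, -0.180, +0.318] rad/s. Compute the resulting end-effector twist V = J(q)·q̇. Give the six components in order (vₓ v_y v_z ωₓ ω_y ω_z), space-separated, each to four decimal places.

o_n = [-1.0310, -0.4195, 0.5569]
J₁: ẑ×o_n = [0.4195, -1.0310, 0.0000], ω = ẑ
J2: z=[-0.3746, -0.9272, 0.0000] o=[-0.6119, 0.2472, 0.4100] → [-0.1362, 0.0550, -0.1388, -0.3746, -0.9272, 0.0000]
J3: z=[-0.3746, -0.9272, 0.0000] o=[-0.8763, 0.1815, 1.1790] → [0.5768, -0.2331, 0.0818, -0.3746, -0.9272, 0.0000]
J4: z=[0.8818, -0.3563, -0.3090] o=[-0.9881, 0.2266, 0.8081] → [-0.1102, 0.2348, -0.5851, 0.8818, -0.3563, -0.3090]
V = J·q̇ = [-0.3583, 0.7540, -0.1521, 0.4793, 0.3790, -0.7353]

-0.3583 0.7540 -0.1521 0.4793 0.3790 -0.7353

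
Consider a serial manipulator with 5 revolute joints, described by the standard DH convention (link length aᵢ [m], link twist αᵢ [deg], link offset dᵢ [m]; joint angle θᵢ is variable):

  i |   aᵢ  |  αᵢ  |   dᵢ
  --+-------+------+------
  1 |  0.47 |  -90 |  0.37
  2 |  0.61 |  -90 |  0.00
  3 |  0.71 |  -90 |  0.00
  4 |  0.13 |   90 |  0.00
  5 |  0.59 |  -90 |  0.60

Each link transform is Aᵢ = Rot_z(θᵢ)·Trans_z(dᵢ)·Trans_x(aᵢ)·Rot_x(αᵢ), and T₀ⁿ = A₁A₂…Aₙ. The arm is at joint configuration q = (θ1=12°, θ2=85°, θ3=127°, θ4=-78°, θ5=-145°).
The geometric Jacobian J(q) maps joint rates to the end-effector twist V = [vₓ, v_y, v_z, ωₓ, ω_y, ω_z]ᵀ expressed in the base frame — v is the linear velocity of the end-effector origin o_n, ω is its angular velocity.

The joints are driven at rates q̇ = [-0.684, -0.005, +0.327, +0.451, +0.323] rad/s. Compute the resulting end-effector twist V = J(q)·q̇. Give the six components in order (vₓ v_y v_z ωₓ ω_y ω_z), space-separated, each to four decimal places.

-0.4136 -0.7359 -0.1248 -0.5064 0.4227 -0.5490

o_n = [0.7980, -0.0791, -0.4579]
J₁: ẑ×o_n = [0.0791, 0.7980, -0.0000], ω = ẑ
J2: z=[-0.2079, 0.9781, 0.0000] o=[0.4597, 0.0977, 0.3700] → [-0.8098, -0.1721, -0.2941, -0.2079, 0.9781, 0.0000]
J3: z=[-0.9744, -0.2071, -0.0872] o=[0.5117, 0.1088, -0.2377] → [0.0292, -0.2395, 0.2424, -0.9744, -0.2071, -0.0872]
J4: z=[-0.1932, 0.5742, 0.7956] o=[0.5932, -0.4536, 0.1880] → [-0.6688, 0.0381, -0.1899, -0.1932, 0.5742, 0.7956]
J5: z=[-0.3148, 0.7317, -0.6045] o=[0.4724, -0.5014, 0.1931] → [-0.2211, -0.4018, -0.3712, -0.3148, 0.7317, -0.6045]
V = J·q̇ = [-0.4136, -0.7359, -0.1248, -0.5064, 0.4227, -0.5490]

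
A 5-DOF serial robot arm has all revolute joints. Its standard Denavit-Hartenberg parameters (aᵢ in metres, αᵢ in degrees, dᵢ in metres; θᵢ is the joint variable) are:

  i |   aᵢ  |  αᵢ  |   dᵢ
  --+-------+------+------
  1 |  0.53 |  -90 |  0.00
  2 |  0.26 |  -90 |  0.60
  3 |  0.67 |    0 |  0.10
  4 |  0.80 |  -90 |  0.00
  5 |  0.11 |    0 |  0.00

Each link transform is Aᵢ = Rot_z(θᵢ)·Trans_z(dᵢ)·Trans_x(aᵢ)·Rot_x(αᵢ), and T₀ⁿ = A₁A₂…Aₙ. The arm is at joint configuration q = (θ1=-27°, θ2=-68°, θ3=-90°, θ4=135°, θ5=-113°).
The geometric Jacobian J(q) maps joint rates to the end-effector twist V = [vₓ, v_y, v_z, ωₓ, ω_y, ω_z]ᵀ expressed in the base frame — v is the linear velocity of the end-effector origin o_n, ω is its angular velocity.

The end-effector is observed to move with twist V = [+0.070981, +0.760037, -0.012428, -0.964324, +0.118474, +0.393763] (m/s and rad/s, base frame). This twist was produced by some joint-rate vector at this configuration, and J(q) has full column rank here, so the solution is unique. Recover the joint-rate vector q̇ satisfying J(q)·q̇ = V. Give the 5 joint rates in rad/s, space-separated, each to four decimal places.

o_n = [1.2375, 0.1940, 0.6620]
J₁: ẑ×o_n = [-0.1940, 1.2375, 0.0000], ω = ẑ
J2: z=[0.4540, 0.8910, 0.0000] o=[0.4722, -0.2406, 0.0000] → [0.5898, -0.3005, -0.4845, 0.4540, 0.8910, 0.0000]
J3: z=[0.8261, -0.4209, -0.3746] o=[0.8314, 0.2498, 0.2411] → [-0.1981, -0.4999, 0.1249, 0.8261, -0.4209, -0.3746]
J4: z=[0.8261, -0.4209, -0.3746] o=[1.2182, 0.8047, 0.2036] → [-0.4217, -0.3859, -0.4963, 0.8261, -0.4209, -0.3746]
J5: z=[-0.5570, -0.5098, -0.6556] o=[1.1502, 0.2044, 0.7281] → [0.0269, -0.0941, 0.0503, -0.5570, -0.5098, -0.6556]
q̇ = J⁺·V = [0.2430, -0.1300, -0.8660, -0.0370, 0.2860]

0.2430 -0.1300 -0.8660 -0.0370 0.2860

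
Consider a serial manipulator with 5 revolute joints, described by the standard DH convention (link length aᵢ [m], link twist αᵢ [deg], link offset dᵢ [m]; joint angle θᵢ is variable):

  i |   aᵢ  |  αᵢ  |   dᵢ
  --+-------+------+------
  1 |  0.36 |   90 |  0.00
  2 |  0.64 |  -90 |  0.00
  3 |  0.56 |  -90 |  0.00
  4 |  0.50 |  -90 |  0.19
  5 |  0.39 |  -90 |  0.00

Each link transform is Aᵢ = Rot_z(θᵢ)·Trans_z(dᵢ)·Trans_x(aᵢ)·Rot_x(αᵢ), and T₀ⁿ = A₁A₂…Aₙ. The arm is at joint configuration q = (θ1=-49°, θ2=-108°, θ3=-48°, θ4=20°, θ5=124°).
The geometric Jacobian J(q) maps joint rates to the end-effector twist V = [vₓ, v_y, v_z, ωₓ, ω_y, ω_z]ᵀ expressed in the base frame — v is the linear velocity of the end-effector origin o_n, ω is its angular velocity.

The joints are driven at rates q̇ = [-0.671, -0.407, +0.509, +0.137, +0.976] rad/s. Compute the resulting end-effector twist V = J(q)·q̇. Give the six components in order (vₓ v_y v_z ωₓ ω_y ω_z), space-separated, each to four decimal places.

o_n = [-0.5755, -0.4083, -1.0096]
J₁: ẑ×o_n = [0.4083, -0.5755, 0.0000], ω = ẑ
J2: z=[-0.7547, -0.6561, 0.0000] o=[0.2362, -0.2717, 0.0000] → [0.6624, -0.7620, -0.4294, -0.7547, -0.6561, 0.0000]
J3: z=[0.6239, -0.7178, -0.3090] o=[0.1064, -0.1224, -0.6087] → [0.1994, 0.4609, -0.6679, 0.6239, -0.7178, -0.3090]
J4: z=[0.3543, 0.6123, -0.7068] o=[-0.2836, -0.3081, -0.9650] → [-0.0981, 0.2221, 0.1432, 0.3543, 0.6123, -0.7068]
J5: z=[-0.3481, 0.7879, 0.5080] o=[-0.6502, -0.2247, -1.3455] → [0.3579, 0.1549, 0.0050, -0.3481, 0.7879, 0.5080]
V = J·q̇ = [-0.1062, 1.1125, -0.1406, 0.3336, 0.7545, -0.4293]

-0.1062 1.1125 -0.1406 0.3336 0.7545 -0.4293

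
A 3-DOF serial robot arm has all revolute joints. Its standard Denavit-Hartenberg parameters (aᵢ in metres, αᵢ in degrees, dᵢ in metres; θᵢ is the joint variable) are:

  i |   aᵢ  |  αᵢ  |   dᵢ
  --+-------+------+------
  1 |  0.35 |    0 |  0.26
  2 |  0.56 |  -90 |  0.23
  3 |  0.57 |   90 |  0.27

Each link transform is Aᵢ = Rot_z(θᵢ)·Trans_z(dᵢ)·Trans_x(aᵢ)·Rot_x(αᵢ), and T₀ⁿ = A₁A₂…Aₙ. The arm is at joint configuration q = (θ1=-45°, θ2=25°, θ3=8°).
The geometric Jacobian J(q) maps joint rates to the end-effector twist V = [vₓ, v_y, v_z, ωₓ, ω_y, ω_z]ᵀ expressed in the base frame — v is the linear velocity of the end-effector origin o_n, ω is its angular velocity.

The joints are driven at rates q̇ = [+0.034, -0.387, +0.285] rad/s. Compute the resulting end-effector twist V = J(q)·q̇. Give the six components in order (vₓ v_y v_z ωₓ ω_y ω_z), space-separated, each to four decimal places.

o_n = [1.3965, -0.3784, 0.4107]
J₁: ẑ×o_n = [0.3784, 1.3965, -0.0000], ω = ẑ
J2: z=[0.0000, 0.0000, 1.0000] o=[0.2475, -0.2475, 0.2600] → [0.1309, 1.1490, -0.0000, 0.0000, 0.0000, 1.0000]
J3: z=[0.3420, 0.9397, 0.0000] o=[0.7737, -0.4390, 0.4900] → [-0.0745, 0.0271, -0.5645, 0.3420, 0.9397, 0.0000]
V = J·q̇ = [-0.0590, -0.3894, -0.1609, 0.0975, 0.2678, -0.3530]

-0.0590 -0.3894 -0.1609 0.0975 0.2678 -0.3530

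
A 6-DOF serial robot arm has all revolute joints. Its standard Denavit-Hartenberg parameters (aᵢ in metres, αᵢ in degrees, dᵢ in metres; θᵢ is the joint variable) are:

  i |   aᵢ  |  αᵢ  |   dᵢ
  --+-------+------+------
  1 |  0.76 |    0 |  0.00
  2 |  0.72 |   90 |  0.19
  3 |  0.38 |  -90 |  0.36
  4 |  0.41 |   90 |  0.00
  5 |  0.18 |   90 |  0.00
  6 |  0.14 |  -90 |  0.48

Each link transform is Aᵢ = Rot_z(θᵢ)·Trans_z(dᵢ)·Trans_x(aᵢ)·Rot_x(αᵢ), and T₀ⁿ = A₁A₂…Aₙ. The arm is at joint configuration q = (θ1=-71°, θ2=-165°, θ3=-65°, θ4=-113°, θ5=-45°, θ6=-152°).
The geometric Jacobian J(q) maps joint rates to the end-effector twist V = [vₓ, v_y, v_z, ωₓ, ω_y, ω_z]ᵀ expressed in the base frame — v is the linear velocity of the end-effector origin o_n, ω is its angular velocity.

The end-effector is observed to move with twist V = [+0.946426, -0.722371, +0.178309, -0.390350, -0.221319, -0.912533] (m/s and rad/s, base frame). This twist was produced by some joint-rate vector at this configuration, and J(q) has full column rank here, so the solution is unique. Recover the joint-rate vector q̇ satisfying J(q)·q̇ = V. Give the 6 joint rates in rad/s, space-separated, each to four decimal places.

-0.8940 -0.7580 -0.6070 -0.0590 0.5410 -0.5700

o_n = [0.3472, 0.0051, -0.3304]
J₁: ẑ×o_n = [-0.0051, 0.3472, 0.0000], ω = ẑ
J2: z=[0.0000, 0.0000, 1.0000] o=[0.2474, -0.7186, 0.0000] → [-0.7237, 0.0997, 0.0000, 0.0000, 0.0000, 1.0000]
J3: z=[0.8290, 0.5592, 0.0000] o=[-0.1552, -0.1217, 0.1900] → [-0.2910, 0.4314, -0.1758, 0.8290, 0.5592, 0.0000]
J4: z=[-0.5068, 0.7514, 0.4226] o=[0.0535, 0.2128, -0.1544] → [-0.0445, 0.0349, -0.1154, -0.5068, 0.7514, 0.4226]
J5: z=[-0.1064, -0.5410, 0.8343] o=[0.4042, 0.3677, -0.0092] → [0.4763, -0.0818, 0.0077, -0.1064, -0.5410, 0.8343]
J6: z=[-0.2465, -0.7985, -0.5492] o=[0.5776, 0.3201, -0.0179] → [0.0765, 0.0495, -0.1063, -0.2465, -0.7985, -0.5492]
q̇ = J⁺·V = [-0.8940, -0.7580, -0.6070, -0.0590, 0.5410, -0.5700]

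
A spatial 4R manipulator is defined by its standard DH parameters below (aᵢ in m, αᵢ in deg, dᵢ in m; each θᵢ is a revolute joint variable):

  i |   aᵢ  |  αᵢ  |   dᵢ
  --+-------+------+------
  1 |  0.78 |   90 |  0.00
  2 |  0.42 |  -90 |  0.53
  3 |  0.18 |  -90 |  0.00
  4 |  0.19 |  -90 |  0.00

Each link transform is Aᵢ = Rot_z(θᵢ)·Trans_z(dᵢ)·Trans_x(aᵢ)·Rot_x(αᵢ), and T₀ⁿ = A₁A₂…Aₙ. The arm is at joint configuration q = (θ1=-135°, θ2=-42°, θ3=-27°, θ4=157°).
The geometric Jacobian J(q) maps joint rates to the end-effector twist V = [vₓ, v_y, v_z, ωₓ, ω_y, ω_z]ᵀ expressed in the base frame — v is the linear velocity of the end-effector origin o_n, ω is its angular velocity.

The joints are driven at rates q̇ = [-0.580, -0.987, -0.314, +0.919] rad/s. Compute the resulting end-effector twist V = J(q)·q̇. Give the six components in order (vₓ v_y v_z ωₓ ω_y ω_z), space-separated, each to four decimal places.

0.0033 0.8194 -0.1018 1.2062 -1.3476 -1.0925

o_n = [-1.1159, -0.3631, -0.3392]
J₁: ẑ×o_n = [0.3631, -1.1159, 0.0000], ω = ẑ
J2: z=[-0.7071, 0.7071, 0.0000] o=[-0.5515, -0.5515, 0.0000] → [-0.2399, -0.2399, 0.2658, -0.7071, 0.7071, 0.0000]
J3: z=[-0.4731, -0.4731, 0.7431] o=[-1.1470, -0.3975, -0.2810] → [0.0020, -0.0044, -0.0016, -0.4731, -0.4731, 0.7431]
J4: z=[0.3915, -0.8686, -0.3038] o=[-1.2891, -0.4240, -0.3884] → [-0.0242, -0.0718, 0.1742, 0.3915, -0.8686, -0.3038]
V = J·q̇ = [0.0033, 0.8194, -0.1018, 1.2062, -1.3476, -1.0925]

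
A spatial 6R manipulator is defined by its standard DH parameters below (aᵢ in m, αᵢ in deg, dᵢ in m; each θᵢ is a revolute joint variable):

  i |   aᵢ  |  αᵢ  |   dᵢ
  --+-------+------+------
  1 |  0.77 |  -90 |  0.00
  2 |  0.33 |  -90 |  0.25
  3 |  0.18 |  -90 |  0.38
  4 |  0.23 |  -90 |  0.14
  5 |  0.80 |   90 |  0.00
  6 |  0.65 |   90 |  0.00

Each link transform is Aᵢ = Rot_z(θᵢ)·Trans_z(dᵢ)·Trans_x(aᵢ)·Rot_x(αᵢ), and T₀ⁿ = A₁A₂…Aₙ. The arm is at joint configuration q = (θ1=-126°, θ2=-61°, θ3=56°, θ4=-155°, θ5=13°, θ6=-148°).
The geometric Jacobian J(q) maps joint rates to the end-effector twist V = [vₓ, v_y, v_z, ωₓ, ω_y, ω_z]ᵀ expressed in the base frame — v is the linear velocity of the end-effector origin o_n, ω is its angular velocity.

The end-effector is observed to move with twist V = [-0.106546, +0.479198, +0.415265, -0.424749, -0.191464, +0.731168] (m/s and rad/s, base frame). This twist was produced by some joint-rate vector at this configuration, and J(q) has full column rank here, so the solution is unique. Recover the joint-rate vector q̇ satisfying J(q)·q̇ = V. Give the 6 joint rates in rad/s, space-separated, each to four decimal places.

o_n = [-0.1732, -1.1391, -0.0945]
J₁: ẑ×o_n = [1.1391, -0.1732, 0.0000], ω = ẑ
J2: z=[0.8090, -0.5878, 0.0000] o=[-0.4526, -0.6229, 0.0000] → [0.0556, 0.0765, -0.2534, 0.8090, -0.5878, 0.0000]
J3: z=[-0.5141, -0.7076, -0.4848] o=[-0.3444, -0.8993, 0.2886] → [0.1549, -0.2799, 0.2444, -0.5141, -0.7076, -0.4848]
J4: z=[-0.2162, 0.6538, -0.7251] o=[-0.6891, -1.1200, 0.1924] → [-0.2015, -0.4361, -0.3332, -0.2162, 0.6538, -0.7251]
J5: z=[-0.8167, -0.5280, -0.2327] o=[-0.5963, -1.1531, -0.0582] → [0.0225, -0.1282, 0.2120, -0.8167, -0.5280, -0.2327]
J6: z=[-0.0903, 0.5152, -0.8523] o=[-0.1404, -1.6931, -0.4329] → [0.6465, 0.0585, -0.0331, -0.0903, 0.5152, -0.8523]
q̇ = J⁺·V = [-0.1300, -0.5190, -0.6700, -0.9110, 0.6730, -0.0380]

-0.1300 -0.5190 -0.6700 -0.9110 0.6730 -0.0380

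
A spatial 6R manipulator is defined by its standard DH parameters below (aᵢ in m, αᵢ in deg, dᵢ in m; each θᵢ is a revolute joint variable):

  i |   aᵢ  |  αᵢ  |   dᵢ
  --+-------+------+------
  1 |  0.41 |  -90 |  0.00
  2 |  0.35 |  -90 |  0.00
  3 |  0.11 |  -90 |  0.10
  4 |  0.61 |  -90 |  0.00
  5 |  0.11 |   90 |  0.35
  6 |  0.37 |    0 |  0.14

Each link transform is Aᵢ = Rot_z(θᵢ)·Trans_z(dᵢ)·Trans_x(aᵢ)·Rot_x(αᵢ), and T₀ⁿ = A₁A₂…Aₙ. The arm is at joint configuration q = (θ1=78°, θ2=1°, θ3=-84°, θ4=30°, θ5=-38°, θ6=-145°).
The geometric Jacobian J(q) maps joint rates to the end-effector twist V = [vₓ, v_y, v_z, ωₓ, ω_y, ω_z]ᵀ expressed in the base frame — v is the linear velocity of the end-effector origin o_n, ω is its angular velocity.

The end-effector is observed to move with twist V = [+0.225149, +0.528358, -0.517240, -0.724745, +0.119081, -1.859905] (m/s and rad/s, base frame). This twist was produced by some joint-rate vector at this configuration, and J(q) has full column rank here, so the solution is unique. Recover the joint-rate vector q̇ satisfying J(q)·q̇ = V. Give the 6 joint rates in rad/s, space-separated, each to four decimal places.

-0.5200 0.7680 0.6860 -0.4650 -0.5490 0.5810

o_n = [-0.1891, 0.8509, 0.1985]
J₁: ẑ×o_n = [-0.8509, -0.1891, 0.0000], ω = ẑ
J2: z=[-0.9781, 0.2079, 0.0000] o=[0.0852, 0.4010, 0.0000] → [0.0413, 0.1942, -0.3830, -0.9781, 0.2079, 0.0000]
J3: z=[-0.0036, -0.0171, -0.9998] o=[0.1580, 0.7433, -0.0061] → [0.1040, 0.3478, -0.0063, -0.0036, -0.0171, -0.9998]
J4: z=[0.3090, 0.9509, -0.0174] o=[0.0530, 0.7756, -0.1063] → [0.2911, -0.0900, 0.2535, 0.3090, 0.9509, -0.0174]
J5: z=[0.4787, -0.1397, 0.8668] o=[-0.4483, 0.9441, 0.1977] → [0.0807, 0.2243, -0.0084, 0.4787, -0.1397, 0.8668]
J6: z=[0.7495, 0.5793, -0.3205] o=[-0.3311, 0.9835, 0.5431] → [-0.2421, 0.2128, -0.1816, 0.7495, 0.5793, -0.3205]
q̇ = J⁺·V = [-0.5200, 0.7680, 0.6860, -0.4650, -0.5490, 0.5810]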